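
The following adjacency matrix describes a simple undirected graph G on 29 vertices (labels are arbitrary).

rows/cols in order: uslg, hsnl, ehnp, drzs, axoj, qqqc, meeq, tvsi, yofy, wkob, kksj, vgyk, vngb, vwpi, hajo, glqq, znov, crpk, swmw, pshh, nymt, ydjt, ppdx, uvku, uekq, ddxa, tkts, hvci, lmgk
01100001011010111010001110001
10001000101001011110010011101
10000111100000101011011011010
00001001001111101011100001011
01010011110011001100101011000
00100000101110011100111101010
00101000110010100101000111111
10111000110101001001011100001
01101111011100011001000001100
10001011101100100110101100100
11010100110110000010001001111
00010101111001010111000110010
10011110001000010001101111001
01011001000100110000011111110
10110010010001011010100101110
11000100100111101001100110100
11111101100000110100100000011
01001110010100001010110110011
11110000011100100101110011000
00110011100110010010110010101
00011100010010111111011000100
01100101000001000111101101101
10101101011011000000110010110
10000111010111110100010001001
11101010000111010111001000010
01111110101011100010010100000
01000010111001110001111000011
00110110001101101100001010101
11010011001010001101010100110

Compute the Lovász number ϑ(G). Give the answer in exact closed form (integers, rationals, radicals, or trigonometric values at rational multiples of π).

Vertex kksj has 14 neighbors: uslg, hsnl, drzs, qqqc, yofy, wkob, vgyk, vngb, swmw, ppdx, ddxa, tkts, hvci, lmgk.
deg(yofy) = 14; N(yofy) = {hsnl, ehnp, axoj, qqqc, meeq, tvsi, wkob, kksj, vgyk, glqq, znov, pshh, ddxa, tkts}.
Vertex uekq has 14 neighbors: uslg, hsnl, ehnp, axoj, meeq, vgyk, vngb, vwpi, glqq, crpk, swmw, pshh, ppdx, hvci.
N(swmw) = {uslg, hsnl, ehnp, drzs, wkob, kksj, vgyk, hajo, crpk, pshh, nymt, ydjt, uekq, ddxa}, |N(swmw)| = 14.
14-regular, N=29; SR(29,14,6,7) — a Paley graph.
A has 3 distinct eigenvalues ≈ [14.0, 2.19258, -3.19258].
λ_max=14, λ_min=-sqrt(29)/2 - 1/2; ϑ = −29·λ_min/(λ_max−λ_min) = sqrt(29).
= 5.38516481… (decimal).

sqrt(29)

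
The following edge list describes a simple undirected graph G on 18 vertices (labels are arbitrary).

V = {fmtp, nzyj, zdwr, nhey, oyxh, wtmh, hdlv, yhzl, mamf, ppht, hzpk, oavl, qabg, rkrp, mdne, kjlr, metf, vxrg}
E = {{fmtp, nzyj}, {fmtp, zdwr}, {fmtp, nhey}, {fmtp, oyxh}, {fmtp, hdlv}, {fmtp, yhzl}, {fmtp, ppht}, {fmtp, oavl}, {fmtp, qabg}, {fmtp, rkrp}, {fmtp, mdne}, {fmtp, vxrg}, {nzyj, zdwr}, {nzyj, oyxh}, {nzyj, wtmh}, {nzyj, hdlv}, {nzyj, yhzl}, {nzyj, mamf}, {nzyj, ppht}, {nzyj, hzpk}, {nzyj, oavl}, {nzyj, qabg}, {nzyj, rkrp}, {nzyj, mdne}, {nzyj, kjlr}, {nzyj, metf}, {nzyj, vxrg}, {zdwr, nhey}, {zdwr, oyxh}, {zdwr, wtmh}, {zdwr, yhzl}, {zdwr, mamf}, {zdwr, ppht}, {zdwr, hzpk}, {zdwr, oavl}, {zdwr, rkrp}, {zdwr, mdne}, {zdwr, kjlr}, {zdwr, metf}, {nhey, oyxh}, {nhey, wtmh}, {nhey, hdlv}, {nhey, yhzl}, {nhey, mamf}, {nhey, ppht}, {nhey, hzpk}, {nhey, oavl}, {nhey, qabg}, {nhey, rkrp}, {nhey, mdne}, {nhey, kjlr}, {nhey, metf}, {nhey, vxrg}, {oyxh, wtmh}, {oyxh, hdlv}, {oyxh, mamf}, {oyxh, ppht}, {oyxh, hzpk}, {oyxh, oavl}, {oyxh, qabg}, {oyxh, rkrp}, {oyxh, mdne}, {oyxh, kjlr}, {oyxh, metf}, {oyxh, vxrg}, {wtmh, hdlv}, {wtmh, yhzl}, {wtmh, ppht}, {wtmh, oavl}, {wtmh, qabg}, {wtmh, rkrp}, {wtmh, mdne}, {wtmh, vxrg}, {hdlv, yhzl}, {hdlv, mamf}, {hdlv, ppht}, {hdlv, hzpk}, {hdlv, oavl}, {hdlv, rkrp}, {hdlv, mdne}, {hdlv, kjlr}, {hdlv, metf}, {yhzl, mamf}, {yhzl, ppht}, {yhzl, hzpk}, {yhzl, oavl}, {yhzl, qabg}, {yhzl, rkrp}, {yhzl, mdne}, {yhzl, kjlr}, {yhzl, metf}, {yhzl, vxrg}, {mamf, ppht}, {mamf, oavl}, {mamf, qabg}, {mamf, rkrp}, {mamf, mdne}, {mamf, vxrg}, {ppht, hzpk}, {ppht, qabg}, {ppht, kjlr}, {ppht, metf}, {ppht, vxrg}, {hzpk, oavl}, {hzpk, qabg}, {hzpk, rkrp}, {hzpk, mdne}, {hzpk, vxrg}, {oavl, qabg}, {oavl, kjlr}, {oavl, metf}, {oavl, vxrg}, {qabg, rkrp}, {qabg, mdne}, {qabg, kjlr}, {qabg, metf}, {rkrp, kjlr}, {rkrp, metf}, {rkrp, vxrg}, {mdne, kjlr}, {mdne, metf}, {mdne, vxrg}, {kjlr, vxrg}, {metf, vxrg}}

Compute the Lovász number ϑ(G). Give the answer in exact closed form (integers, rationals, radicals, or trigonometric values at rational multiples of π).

deg(mdne) = 14; N(mdne) = {fmtp, nzyj, zdwr, nhey, oyxh, wtmh, hdlv, yhzl, mamf, hzpk, qabg, kjlr, metf, vxrg}.
deg(kjlr) = 12; N(kjlr) = {nzyj, zdwr, nhey, oyxh, hdlv, yhzl, ppht, oavl, qabg, rkrp, mdne, vxrg}.
N(oavl) = {fmtp, nzyj, zdwr, nhey, oyxh, wtmh, hdlv, yhzl, mamf, hzpk, qabg, kjlr, metf, vxrg}, |N(oavl)| = 14.
deg(metf) = 12; N(metf) = {nzyj, zdwr, nhey, oyxh, hdlv, yhzl, ppht, oavl, qabg, rkrp, mdne, vxrg}.
Complete 5-partite, parts [6, 4, 4, 2, 2]: perfect, ϑ = α = 6.
= 6.000000000… (decimal).
Lovász sandwich 6 ≤ 6 ≤ 6: collapsed.

6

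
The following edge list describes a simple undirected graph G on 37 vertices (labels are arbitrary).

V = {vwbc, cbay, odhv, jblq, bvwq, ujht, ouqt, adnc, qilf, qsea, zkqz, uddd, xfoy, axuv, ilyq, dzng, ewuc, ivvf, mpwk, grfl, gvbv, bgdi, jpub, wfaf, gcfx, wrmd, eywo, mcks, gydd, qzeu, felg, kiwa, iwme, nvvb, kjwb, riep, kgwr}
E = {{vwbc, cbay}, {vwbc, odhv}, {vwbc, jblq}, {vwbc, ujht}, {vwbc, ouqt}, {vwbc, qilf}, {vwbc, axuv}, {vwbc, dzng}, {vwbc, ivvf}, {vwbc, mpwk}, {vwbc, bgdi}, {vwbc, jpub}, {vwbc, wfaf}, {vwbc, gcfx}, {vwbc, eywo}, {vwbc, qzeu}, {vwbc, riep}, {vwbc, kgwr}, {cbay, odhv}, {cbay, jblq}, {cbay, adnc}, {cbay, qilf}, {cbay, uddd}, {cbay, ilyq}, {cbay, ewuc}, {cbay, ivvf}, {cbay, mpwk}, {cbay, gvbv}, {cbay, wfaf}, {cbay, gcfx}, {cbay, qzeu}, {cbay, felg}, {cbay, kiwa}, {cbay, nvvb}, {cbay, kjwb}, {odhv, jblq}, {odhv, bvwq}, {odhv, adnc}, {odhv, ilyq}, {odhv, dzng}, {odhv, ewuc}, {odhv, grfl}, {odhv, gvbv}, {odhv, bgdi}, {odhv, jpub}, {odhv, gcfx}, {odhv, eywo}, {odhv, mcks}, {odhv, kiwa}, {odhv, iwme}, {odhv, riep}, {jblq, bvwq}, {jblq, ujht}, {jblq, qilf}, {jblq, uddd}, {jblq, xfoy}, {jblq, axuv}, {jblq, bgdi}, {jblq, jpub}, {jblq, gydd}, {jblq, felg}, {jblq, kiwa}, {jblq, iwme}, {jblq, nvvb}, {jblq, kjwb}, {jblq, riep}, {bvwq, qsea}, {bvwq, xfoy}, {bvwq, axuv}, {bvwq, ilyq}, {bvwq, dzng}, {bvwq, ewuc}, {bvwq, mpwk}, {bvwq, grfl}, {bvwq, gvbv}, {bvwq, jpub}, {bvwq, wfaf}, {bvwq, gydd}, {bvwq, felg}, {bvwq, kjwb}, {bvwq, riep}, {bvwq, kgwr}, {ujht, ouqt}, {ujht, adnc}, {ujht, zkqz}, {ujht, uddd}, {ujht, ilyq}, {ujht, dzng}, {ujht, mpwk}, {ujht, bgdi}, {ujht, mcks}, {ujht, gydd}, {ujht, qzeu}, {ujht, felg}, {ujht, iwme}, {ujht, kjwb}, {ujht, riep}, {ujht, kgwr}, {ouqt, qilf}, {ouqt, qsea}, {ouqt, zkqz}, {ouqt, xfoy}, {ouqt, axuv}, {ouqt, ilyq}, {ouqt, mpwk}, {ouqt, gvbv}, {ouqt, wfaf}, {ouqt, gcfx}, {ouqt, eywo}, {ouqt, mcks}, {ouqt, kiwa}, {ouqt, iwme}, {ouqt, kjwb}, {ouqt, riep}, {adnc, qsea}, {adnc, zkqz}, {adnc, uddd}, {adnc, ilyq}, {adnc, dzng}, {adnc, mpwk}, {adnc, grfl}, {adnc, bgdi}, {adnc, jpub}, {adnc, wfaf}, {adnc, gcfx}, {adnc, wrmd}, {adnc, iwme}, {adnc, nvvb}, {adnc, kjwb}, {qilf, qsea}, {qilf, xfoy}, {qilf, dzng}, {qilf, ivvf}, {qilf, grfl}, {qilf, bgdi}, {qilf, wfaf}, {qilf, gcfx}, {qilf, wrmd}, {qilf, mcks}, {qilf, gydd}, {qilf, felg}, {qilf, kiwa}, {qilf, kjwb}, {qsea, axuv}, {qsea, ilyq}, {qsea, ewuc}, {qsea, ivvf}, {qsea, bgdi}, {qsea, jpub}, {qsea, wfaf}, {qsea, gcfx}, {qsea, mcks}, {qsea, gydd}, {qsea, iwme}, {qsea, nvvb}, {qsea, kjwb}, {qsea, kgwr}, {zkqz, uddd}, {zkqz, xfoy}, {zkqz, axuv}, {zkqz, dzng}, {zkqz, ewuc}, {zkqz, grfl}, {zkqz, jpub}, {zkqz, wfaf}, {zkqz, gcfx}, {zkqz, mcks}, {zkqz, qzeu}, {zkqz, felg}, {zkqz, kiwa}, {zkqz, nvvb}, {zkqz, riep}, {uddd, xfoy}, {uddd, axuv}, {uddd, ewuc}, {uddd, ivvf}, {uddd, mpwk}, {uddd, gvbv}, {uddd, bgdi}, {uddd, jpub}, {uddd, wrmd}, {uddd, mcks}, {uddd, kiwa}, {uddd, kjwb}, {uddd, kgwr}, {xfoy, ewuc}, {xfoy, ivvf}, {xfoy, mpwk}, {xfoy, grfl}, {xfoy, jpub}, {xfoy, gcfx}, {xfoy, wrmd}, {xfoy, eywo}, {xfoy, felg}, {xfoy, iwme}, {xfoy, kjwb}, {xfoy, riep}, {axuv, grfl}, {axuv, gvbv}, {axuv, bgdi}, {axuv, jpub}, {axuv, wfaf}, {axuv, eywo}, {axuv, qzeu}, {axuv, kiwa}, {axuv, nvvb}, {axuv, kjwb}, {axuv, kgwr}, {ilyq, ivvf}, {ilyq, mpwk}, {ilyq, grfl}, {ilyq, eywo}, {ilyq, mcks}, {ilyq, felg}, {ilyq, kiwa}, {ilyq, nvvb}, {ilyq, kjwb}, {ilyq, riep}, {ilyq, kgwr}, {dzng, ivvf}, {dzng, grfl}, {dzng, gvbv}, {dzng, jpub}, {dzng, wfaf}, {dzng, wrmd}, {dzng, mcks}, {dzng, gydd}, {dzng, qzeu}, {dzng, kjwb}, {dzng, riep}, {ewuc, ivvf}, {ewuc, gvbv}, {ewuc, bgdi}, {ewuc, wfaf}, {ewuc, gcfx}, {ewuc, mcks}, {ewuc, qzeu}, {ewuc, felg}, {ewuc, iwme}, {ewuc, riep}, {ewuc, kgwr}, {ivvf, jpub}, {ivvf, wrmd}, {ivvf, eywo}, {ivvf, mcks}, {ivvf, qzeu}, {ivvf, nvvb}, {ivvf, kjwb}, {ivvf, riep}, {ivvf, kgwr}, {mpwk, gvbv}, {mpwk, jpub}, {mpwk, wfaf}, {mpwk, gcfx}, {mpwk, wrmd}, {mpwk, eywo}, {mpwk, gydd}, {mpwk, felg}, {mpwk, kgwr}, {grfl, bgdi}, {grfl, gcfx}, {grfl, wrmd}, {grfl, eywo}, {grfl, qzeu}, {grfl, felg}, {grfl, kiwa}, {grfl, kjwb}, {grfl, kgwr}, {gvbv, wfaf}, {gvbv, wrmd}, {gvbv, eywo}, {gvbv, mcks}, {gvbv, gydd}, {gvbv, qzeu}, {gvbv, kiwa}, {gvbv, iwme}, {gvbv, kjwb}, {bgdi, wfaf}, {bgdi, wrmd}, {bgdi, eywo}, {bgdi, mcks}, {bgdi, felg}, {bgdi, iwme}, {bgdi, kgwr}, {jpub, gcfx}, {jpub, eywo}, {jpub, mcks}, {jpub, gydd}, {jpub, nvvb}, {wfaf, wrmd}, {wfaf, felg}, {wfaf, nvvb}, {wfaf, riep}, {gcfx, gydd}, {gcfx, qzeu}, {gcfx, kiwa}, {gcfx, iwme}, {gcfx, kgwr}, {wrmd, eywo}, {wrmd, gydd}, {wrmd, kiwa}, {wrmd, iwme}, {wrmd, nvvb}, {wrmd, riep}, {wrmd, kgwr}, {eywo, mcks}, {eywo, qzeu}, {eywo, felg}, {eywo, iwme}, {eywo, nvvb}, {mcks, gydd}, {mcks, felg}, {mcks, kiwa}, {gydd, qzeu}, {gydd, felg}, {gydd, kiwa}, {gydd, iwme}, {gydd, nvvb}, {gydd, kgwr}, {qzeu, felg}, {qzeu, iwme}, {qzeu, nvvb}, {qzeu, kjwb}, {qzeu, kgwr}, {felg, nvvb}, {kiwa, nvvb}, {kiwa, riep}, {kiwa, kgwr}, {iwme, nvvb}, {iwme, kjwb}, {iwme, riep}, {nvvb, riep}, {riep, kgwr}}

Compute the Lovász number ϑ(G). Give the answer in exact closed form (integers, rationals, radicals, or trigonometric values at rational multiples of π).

sqrt(37)

Vertex wfaf has 18 neighbors: vwbc, cbay, bvwq, ouqt, adnc, qilf, qsea, zkqz, axuv, dzng, ewuc, mpwk, gvbv, bgdi, wrmd, felg, nvvb, riep.
N(eywo) = {vwbc, odhv, ouqt, xfoy, axuv, ilyq, ivvf, mpwk, grfl, gvbv, bgdi, jpub, wrmd, mcks, qzeu, felg, iwme, nvvb}, |N(eywo)| = 18.
Vertex ujht has 18 neighbors: vwbc, jblq, ouqt, adnc, zkqz, uddd, ilyq, dzng, mpwk, bgdi, mcks, gydd, qzeu, felg, iwme, kjwb, riep, kgwr.
deg(bvwq) = 18; N(bvwq) = {odhv, jblq, qsea, xfoy, axuv, ilyq, dzng, ewuc, mpwk, grfl, gvbv, jpub, wfaf, gydd, felg, kjwb, riep, kgwr}.
Regular of degree 18 on 37 vertices: Paley(37): SR with (k,λ,μ)=(18,8,9).
A has 3 distinct eigenvalues ≈ [18.0, 2.541, -3.541].
Lovász: ϑ = −37(-sqrt(37)/2 - 1/2)/(18+-(-sqrt(37)/2 - 1/2)) = sqrt(37).
≈ 6.0828 (to 4 d.p.).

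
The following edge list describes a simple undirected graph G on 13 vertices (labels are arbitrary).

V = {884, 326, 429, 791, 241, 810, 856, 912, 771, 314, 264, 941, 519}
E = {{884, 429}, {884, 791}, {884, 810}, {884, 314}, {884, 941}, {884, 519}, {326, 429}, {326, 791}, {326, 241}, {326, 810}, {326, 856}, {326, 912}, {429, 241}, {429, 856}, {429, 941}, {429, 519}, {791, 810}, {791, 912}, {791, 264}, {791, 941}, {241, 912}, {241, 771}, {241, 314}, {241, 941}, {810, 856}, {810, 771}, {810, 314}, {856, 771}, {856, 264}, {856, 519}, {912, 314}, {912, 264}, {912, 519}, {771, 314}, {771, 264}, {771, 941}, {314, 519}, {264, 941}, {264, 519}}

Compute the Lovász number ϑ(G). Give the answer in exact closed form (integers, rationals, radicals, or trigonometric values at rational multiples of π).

N(429) = {884, 326, 241, 856, 941, 519}, |N(429)| = 6.
Vertex 884 has 6 neighbors: 429, 791, 810, 314, 941, 519.
N(941) = {884, 429, 791, 241, 771, 264}, |N(941)| = 6.
Vertex 264 has 6 neighbors: 791, 856, 912, 771, 941, 519.
Regular of degree 6 on 13 vertices: Paley(13): SR with (k,λ,μ)=(6,2,3).
A has 3 distinct eigenvalues ≈ [6.0, 1.30278, -2.30278].
Lovász (edge-transitive): ϑ = −13·(-sqrt(13)/2 - 1/2)/((6)−(-sqrt(13)/2 - 1/2)) = sqrt(13).
= 3.60555… (decimal).

sqrt(13)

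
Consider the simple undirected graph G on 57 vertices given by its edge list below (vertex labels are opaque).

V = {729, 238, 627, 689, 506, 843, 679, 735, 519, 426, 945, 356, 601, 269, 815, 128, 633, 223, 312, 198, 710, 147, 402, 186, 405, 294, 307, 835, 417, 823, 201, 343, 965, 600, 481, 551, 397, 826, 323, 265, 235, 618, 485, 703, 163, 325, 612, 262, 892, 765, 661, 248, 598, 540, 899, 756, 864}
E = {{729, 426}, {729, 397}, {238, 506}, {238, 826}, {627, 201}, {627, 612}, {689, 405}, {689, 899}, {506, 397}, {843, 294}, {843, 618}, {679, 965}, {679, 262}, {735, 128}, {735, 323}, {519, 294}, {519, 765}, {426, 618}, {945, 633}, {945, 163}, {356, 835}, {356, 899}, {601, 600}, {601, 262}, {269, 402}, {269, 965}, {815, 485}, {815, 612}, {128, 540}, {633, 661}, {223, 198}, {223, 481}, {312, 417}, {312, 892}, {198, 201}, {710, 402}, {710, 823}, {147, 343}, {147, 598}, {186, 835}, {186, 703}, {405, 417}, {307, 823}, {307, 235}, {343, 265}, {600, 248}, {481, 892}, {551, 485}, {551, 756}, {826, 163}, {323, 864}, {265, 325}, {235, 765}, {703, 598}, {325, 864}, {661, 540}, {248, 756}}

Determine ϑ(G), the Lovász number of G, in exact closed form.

N(627) = {201, 612}, |N(627)| = 2.
N(485) = {815, 551}, |N(485)| = 2.
Vertex 899 has 2 neighbors: 689, 356.
N(238) = {506, 826}, |N(238)| = 2.
2-regular, N=57; this is C_{57}, the 57-cycle.
A has 29 distinct eigenvalues ≈ [2.0, 1.9879, 1.9516, 1.8916, 1.8087, 1.7038, 1.5783, 1.4336, 1.2714, 1.0939, 0.9031, 0.7013, 0.491, 0.2747, 0.0551, -0.1652, -0.3834, -0.597, -0.8034, -1.0, -1.1845, -1.3546, -1.5082, -1.6436, -1.7589, -1.853, -1.9245, -1.9727, -1.997].
λ_max=2, λ_min=-2*cos(pi/57); ϑ = −57·λ_min/(λ_max−λ_min) = 57*cos(pi/57)/(cos(pi/57) + 1).
= 28.4783452… (decimal).
α=28, χ(Ḡ)=29; ϑ=57*cos(pi/57)/(cos(pi/57) + 1) lies between (both strict).

57*cos(pi/57)/(cos(pi/57) + 1)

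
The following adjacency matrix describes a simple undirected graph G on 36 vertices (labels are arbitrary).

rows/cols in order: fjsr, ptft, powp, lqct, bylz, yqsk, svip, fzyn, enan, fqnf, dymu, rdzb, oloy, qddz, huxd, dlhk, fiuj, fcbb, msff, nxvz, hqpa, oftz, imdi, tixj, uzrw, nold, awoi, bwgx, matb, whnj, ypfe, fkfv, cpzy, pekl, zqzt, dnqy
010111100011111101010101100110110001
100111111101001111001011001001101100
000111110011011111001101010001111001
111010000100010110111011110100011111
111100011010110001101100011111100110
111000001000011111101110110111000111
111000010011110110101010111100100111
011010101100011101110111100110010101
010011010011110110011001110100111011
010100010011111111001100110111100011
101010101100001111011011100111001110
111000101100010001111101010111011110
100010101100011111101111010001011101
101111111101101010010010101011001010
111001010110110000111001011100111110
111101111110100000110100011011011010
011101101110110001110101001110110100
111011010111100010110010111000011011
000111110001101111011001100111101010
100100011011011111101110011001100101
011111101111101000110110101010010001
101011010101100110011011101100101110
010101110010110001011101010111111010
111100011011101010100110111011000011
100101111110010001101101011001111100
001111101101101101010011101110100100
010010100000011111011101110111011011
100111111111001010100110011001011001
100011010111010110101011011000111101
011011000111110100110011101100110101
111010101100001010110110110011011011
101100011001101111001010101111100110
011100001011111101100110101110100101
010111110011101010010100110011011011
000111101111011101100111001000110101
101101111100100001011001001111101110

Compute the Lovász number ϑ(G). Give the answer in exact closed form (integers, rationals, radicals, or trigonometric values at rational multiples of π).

8

deg(fzyn) = 21; N(fzyn) = {ptft, powp, bylz, svip, enan, fqnf, qddz, huxd, dlhk, fcbb, msff, nxvz, oftz, imdi, tixj, uzrw, bwgx, matb, fkfv, pekl, dnqy}.
Vertex tixj has 21 neighbors: fjsr, ptft, powp, lqct, fzyn, enan, dymu, rdzb, oloy, huxd, fiuj, msff, oftz, imdi, uzrw, nold, awoi, matb, whnj, zqzt, dnqy.
Vertex bwgx has 21 neighbors: fjsr, lqct, bylz, yqsk, svip, fzyn, enan, fqnf, dymu, rdzb, huxd, fiuj, msff, oftz, imdi, nold, awoi, whnj, fkfv, cpzy, dnqy.
Vertex ptft has 21 neighbors: fjsr, lqct, bylz, yqsk, svip, fzyn, enan, fqnf, rdzb, huxd, dlhk, fiuj, fcbb, hqpa, imdi, tixj, awoi, whnj, ypfe, cpzy, pekl.
Regular of degree 21 on 36 vertices: Kneser K(9,2) on C(9,2)=36 vertices.
spec(A) ≈ [21.0, 1.0, -6.0] (distinct, 5 d.p.).
ϑ = −N·λ_min/(λ_max−λ_min) = −36·(-6)/(21−(-6)) = 8.
Numerically 8.00000.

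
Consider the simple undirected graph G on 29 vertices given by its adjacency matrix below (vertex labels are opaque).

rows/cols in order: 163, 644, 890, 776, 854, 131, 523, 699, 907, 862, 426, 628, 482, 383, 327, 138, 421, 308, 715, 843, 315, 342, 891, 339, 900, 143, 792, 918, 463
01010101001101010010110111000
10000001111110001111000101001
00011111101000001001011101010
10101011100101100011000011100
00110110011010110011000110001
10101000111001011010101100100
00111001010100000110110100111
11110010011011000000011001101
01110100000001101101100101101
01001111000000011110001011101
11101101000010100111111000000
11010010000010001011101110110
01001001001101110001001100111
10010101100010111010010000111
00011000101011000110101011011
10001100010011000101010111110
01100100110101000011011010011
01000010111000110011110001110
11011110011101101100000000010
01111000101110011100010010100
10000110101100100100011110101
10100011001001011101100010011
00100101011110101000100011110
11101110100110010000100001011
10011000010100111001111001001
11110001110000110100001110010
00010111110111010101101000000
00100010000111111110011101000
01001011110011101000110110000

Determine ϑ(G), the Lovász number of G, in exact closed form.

sqrt(29)

Vertex 339 has 14 neighbors: 163, 644, 890, 854, 131, 523, 907, 628, 482, 138, 315, 143, 918, 463.
Vertex 699 has 14 neighbors: 163, 644, 890, 776, 523, 862, 426, 482, 383, 342, 891, 143, 792, 463.
Vertex 843 has 14 neighbors: 644, 890, 776, 854, 907, 426, 628, 482, 138, 421, 308, 342, 900, 792.
Vertex 327 has 14 neighbors: 776, 854, 907, 426, 482, 383, 308, 715, 315, 891, 900, 143, 918, 463.
Every vertex has degree 14 (N=29); SR(29,14,6,7) — a Paley graph.
spec(A) ≈ [14.0, 2.19258, -3.19258] (distinct, 5 d.p.).
Lovász: ϑ = −29(-sqrt(29)/2 - 1/2)/(14+-(-sqrt(29)/2 - 1/2)) = sqrt(29).
Numerically 5.385164807.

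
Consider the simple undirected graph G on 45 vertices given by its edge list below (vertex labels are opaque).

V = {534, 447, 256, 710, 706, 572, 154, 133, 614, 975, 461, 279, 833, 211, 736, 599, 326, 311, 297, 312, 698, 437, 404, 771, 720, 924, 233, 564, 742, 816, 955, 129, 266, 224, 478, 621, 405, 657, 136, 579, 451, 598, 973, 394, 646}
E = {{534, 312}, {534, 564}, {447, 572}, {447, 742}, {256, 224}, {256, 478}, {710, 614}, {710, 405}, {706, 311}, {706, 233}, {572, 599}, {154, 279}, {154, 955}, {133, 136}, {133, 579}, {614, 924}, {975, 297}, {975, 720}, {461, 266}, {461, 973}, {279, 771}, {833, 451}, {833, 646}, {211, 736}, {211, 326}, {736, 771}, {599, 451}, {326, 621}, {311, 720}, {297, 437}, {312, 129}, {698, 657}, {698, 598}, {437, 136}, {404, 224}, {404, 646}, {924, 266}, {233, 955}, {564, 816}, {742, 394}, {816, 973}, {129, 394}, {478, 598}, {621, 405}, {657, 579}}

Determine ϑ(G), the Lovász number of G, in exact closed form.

N(311) = {706, 720}, |N(311)| = 2.
Vertex 266 has 2 neighbors: 461, 924.
N(706) = {311, 233}, |N(706)| = 2.
deg(312) = 2; N(312) = {534, 129}.
deg(v) = 2 for all v (|V|=45); this is C_{45}, the 45-cycle.
A has 23 distinct eigenvalues ≈ [2.0, 1.981, 1.923, 1.827, 1.696, 1.532, 1.338, 1.118, 0.877, 0.618, 0.347, 0.07, -0.209, -0.484, -0.749, -1.0, -1.231, -1.439, -1.618, -1.766, -1.879, -1.956, -1.995].
λ_max=2, λ_min=-2*cos(pi/45); ϑ = −45·λ_min/(λ_max−λ_min) = 45*cos(pi/45)/(cos(pi/45) + 1).
Numerically 22.47256.
α=22, χ(Ḡ)=23; ϑ=45*cos(pi/45)/(cos(pi/45) + 1) lies between (both strict).

45*cos(pi/45)/(cos(pi/45) + 1)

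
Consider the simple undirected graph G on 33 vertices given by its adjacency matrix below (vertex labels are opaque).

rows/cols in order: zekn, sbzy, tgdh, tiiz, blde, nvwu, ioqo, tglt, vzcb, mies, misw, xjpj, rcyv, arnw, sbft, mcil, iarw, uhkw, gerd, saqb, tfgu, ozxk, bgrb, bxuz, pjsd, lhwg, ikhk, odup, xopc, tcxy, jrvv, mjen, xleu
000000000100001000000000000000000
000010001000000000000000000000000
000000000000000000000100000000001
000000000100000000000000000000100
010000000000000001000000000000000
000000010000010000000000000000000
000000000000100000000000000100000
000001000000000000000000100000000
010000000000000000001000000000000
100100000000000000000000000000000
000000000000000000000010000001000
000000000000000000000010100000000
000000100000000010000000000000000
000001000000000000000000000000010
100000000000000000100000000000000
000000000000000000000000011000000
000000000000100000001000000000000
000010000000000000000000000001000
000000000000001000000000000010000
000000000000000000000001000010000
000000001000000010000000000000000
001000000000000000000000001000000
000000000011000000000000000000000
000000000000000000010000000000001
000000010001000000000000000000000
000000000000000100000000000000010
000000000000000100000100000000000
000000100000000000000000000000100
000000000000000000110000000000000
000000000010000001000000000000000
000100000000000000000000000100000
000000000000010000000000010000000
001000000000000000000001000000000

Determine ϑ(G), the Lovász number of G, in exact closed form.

N(uhkw) = {blde, tcxy}, |N(uhkw)| = 2.
N(tgdh) = {ozxk, xleu}, |N(tgdh)| = 2.
N(ozxk) = {tgdh, ikhk}, |N(ozxk)| = 2.
N(ioqo) = {rcyv, odup}, |N(ioqo)| = 2.
33-vertex 2-regular graph: a single 33-cycle (edge-transitive).
A has 17 distinct eigenvalues ≈ [2.0, 1.964, 1.857, 1.683, 1.447, 1.16, 0.831, 0.472, 0.095, -0.285, -0.654, -1.0, -1.31, -1.572, -1.778, -1.919, -1.991].
−33·(-2*cos(pi/33)) / ((2)−(-2*cos(pi/33))) = 33*cos(pi/33)/(cos(pi/33) + 1) = ϑ(G).
= 16.4625586… (decimal).
α=16, χ(Ḡ)=17; ϑ=33*cos(pi/33)/(cos(pi/33) + 1) lies between (both strict).

33*cos(pi/33)/(cos(pi/33) + 1)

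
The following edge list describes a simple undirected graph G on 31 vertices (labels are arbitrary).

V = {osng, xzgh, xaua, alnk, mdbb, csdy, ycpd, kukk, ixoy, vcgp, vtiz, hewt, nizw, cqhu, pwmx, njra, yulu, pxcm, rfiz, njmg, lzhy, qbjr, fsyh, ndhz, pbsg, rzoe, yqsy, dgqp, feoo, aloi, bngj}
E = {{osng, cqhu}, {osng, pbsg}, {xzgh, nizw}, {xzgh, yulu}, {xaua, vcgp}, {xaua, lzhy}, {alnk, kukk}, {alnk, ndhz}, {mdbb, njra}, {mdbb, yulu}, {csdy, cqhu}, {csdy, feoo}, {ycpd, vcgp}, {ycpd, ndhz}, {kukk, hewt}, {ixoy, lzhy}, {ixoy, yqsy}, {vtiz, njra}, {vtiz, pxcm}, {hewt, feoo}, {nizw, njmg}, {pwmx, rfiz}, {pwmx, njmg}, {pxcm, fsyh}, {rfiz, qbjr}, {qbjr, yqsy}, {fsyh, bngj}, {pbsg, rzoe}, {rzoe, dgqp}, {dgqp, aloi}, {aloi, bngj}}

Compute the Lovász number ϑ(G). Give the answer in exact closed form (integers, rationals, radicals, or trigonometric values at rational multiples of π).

31*cos(pi/31)/(cos(pi/31) + 1)

Vertex dgqp has 2 neighbors: rzoe, aloi.
Vertex yqsy has 2 neighbors: ixoy, qbjr.
Vertex alnk has 2 neighbors: kukk, ndhz.
deg(qbjr) = 2; N(qbjr) = {rfiz, yqsy}.
2-regular, N=31; the odd cycle C_{31}.
Distinct eigenvalues (to 6 d.p.): [2.0, 1.95906, 1.837916, 1.641527, 1.377934, 1.057928, 0.694611, 0.302856, -0.101298, -0.501305, -0.880788, -1.224212, -1.517516, -1.748693, -1.908279, -1.989739].
ϑ = −N·λ_min/(λ_max−λ_min) = −31·(-2*cos(pi/31))/(2−(-2*cos(pi/31))) = 31*cos(pi/31)/(cos(pi/31) + 1).
ϑ(G) ≈ 15.460135.
Lovász sandwich 15 ≤ 31*cos(pi/31)/(cos(pi/31) + 1) ≤ 16: both strict.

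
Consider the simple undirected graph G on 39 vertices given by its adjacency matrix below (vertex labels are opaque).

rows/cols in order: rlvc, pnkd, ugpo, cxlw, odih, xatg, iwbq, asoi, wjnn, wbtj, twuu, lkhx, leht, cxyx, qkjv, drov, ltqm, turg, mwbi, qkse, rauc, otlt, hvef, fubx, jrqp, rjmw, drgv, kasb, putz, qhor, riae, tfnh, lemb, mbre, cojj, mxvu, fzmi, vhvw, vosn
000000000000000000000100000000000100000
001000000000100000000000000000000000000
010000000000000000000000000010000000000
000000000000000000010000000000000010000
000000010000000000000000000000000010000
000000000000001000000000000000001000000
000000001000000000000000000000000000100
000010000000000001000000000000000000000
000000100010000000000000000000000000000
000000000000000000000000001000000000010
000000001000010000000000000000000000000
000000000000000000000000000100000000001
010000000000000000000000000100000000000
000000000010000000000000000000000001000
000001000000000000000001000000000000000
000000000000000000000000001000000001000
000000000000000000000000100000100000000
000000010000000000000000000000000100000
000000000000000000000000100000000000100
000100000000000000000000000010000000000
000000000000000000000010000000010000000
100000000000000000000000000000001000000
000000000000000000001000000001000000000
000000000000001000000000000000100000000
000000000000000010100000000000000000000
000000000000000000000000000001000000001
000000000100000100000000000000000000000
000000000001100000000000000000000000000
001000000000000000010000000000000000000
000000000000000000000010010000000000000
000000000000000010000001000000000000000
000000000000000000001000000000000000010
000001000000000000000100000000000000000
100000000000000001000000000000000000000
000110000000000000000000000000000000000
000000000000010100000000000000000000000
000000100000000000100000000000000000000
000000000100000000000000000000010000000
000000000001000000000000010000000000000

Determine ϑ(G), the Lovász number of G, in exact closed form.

Vertex wbtj has 2 neighbors: drgv, vhvw.
deg(jrqp) = 2; N(jrqp) = {ltqm, mwbi}.
Vertex mbre has 2 neighbors: rlvc, turg.
Vertex otlt has 2 neighbors: rlvc, lemb.
deg(v) = 2 for all v (|V|=39); the odd cycle C_{39}.
A has 20 distinct eigenvalues ≈ [2.0, 1.974, 1.897, 1.771, 1.599, 1.385, 1.136, 0.857, 0.556, 0.241, -0.081, -0.4, -0.709, -1.0, -1.265, -1.497, -1.69, -1.84, -1.942, -1.994].
Lovász (edge-transitive): ϑ = −39·(-2*cos(pi/39))/((2)−(-2*cos(pi/39))) = 39*cos(pi/39)/(cos(pi/39) + 1).
= 19.4683324… (decimal).
Check 19 ≤ 39*cos(pi/39)/(cos(pi/39) + 1) ≤ 20: both strict.

39*cos(pi/39)/(cos(pi/39) + 1)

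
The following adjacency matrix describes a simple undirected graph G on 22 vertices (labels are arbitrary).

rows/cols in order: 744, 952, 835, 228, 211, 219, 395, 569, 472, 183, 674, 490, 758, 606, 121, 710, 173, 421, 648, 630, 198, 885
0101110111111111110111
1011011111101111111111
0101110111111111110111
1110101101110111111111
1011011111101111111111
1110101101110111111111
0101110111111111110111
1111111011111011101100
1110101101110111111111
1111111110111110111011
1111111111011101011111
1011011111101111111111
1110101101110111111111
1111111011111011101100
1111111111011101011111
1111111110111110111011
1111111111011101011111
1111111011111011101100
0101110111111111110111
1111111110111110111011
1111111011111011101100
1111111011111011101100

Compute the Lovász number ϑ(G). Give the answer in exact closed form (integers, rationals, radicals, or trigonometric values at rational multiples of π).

deg(606) = 17; N(606) = {744, 952, 835, 228, 211, 219, 395, 472, 183, 674, 490, 758, 121, 710, 173, 648, 630}.
N(952) = {744, 835, 228, 219, 395, 569, 472, 183, 674, 758, 606, 121, 710, 173, 421, 648, 630, 198, 885}, |N(952)| = 19.
deg(885) = 17; N(885) = {744, 952, 835, 228, 211, 219, 395, 472, 183, 674, 490, 758, 121, 710, 173, 648, 630}.
N(472) = {744, 952, 835, 211, 395, 569, 183, 674, 490, 606, 121, 710, 173, 421, 648, 630, 198, 885}, |N(472)| = 18.
6 parts of sizes [5, 4, 4, 3, 3, 3]; α(G) = 5 = ϑ (perfect).
Numerically 5.0000.
Lovász sandwich 5 ≤ 5 ≤ 5: collapsed.

5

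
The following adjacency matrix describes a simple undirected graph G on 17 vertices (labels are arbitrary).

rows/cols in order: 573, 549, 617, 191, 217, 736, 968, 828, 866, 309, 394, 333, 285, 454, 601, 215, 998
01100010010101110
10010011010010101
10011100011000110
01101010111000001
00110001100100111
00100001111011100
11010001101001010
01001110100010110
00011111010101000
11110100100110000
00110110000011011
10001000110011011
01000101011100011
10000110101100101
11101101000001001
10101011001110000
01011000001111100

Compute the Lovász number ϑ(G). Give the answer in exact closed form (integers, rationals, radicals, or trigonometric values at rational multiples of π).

sqrt(17)

deg(454) = 8; N(454) = {573, 736, 968, 866, 394, 333, 601, 998}.
N(309) = {573, 549, 617, 191, 736, 866, 333, 285}, |N(309)| = 8.
deg(394) = 8; N(394) = {617, 191, 736, 968, 285, 454, 215, 998}.
deg(601) = 8; N(601) = {573, 549, 617, 217, 736, 828, 454, 998}.
8-regular, N=17; strongly regular (17,8,3,4).
A has 3 distinct eigenvalues ≈ [8.0, 1.561553, -2.561553].
Lovász (edge-transitive): ϑ = −17·(-sqrt(17)/2 - 1/2)/((8)−(-sqrt(17)/2 - 1/2)) = sqrt(17).
= 4.123106… (decimal).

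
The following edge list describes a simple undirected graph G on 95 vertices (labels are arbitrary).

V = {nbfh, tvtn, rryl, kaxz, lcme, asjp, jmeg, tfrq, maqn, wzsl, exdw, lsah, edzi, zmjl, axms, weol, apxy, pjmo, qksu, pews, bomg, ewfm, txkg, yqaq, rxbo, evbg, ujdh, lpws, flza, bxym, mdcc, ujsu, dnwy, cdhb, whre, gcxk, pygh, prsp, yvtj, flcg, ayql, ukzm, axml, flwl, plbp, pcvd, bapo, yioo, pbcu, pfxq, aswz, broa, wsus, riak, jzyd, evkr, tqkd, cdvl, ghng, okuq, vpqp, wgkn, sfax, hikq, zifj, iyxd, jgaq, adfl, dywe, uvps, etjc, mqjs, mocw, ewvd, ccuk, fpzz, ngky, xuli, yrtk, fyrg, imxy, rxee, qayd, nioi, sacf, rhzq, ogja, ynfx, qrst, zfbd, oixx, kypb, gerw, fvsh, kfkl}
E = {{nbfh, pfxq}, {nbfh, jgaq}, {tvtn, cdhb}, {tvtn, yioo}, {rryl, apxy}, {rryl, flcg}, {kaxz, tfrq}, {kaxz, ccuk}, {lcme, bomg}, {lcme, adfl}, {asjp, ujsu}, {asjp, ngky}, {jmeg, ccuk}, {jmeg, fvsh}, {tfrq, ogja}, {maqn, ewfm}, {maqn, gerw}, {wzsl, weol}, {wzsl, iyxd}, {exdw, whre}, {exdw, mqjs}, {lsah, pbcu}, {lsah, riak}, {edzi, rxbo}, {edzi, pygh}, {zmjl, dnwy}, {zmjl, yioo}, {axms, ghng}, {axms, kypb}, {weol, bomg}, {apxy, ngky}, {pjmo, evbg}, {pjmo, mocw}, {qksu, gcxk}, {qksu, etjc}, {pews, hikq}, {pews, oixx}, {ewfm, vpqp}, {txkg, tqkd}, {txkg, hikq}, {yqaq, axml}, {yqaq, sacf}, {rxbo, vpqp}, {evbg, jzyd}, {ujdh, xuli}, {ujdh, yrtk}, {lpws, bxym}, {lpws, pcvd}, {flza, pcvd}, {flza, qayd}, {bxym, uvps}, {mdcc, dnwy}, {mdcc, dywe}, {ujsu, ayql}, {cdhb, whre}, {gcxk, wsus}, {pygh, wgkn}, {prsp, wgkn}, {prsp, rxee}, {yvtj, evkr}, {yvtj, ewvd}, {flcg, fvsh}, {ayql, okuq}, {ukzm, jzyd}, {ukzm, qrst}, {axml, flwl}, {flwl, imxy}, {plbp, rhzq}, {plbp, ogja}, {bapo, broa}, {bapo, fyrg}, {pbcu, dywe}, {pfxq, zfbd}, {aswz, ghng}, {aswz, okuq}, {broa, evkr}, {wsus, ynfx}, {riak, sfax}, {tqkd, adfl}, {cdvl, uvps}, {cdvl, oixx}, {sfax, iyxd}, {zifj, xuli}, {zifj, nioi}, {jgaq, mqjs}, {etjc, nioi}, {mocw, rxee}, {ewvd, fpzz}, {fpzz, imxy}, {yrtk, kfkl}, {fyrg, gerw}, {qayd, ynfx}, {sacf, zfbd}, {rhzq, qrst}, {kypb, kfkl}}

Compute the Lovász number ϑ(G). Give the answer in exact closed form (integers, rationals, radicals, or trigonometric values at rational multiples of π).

95*cos(pi/95)/(cos(pi/95) + 1)

Vertex adfl has 2 neighbors: lcme, tqkd.
N(axml) = {yqaq, flwl}, |N(axml)| = 2.
N(yvtj) = {evkr, ewvd}, |N(yvtj)| = 2.
Vertex plbp has 2 neighbors: rhzq, ogja.
Regular of degree 2 on 95 vertices: the odd cycle C_{95}.
spec(A) ≈ [2.0, 1.99563, 1.98253, 1.96076, 1.93042, 1.89163, 1.84458, 1.78946, 1.72651, 1.65602, 1.57828, 1.49364, 1.40247, 1.30517, 1.20216, 1.0939, 0.98085, 0.86351, 0.74239, 0.61803, 0.49097, 0.36176, 0.23097, 0.09917, -0.03307, -0.16516, -0.29653, -0.4266, -0.55481, -0.68059, -0.80339, -0.92268, -1.03794, -1.14866, -1.25435, -1.35456, -1.44885, -1.5368, -1.61803, -1.69219, -1.75895, -1.81801, -1.86913, -1.91207, -1.94665, -1.97272, -1.99017, -1.99891] (distinct, 5 d.p.).
λ_max=2, λ_min=-2*cos(pi/95); ϑ = −95·λ_min/(λ_max−λ_min) = 95*cos(pi/95)/(cos(pi/95) + 1).
ϑ(G) ≈ 47.4870113.
Check 47 ≤ 95*cos(pi/95)/(cos(pi/95) + 1) ≤ 48: both strict.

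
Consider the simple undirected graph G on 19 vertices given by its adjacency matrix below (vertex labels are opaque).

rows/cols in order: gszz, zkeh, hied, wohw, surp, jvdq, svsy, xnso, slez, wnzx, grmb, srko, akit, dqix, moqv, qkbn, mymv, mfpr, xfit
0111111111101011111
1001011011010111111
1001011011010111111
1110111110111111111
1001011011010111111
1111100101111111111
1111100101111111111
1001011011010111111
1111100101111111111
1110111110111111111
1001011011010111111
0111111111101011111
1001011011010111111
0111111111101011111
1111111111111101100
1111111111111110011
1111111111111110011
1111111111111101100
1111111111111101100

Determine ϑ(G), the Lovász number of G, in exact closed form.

6

Vertex wohw has 17 neighbors: gszz, zkeh, hied, surp, jvdq, svsy, xnso, slez, grmb, srko, akit, dqix, moqv, qkbn, mymv, mfpr, xfit.
Vertex mymv has 17 neighbors: gszz, zkeh, hied, wohw, surp, jvdq, svsy, xnso, slez, wnzx, grmb, srko, akit, dqix, moqv, mfpr, xfit.
deg(svsy) = 16; N(svsy) = {gszz, zkeh, hied, wohw, surp, xnso, wnzx, grmb, srko, akit, dqix, moqv, qkbn, mymv, mfpr, xfit}.
N(surp) = {gszz, wohw, jvdq, svsy, slez, wnzx, srko, dqix, moqv, qkbn, mymv, mfpr, xfit}, |N(surp)| = 13.
Complete 6-partite, parts [6, 3, 3, 3, 2, 2]: perfect, ϑ = α = 6.
ϑ(G) ≈ 6.0000000.
Check 6 ≤ 6 ≤ 6: collapsed.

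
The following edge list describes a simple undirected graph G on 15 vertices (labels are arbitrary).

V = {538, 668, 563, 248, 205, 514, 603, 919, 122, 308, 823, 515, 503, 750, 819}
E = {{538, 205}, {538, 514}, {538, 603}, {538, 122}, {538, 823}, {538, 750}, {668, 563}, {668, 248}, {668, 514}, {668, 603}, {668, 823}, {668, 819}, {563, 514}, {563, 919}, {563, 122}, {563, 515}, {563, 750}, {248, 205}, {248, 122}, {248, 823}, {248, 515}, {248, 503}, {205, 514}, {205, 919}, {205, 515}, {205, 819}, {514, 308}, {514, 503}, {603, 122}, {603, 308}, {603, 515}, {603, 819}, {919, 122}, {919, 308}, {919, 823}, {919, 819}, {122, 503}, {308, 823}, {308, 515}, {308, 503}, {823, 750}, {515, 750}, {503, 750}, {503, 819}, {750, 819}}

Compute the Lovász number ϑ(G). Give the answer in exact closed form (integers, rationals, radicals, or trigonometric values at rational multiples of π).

Vertex 122 has 6 neighbors: 538, 563, 248, 603, 919, 503.
N(603) = {538, 668, 122, 308, 515, 819}, |N(603)| = 6.
N(919) = {563, 205, 122, 308, 823, 819}, |N(919)| = 6.
deg(823) = 6; N(823) = {538, 668, 248, 919, 308, 750}.
Every vertex has degree 6 (N=15); Kneser-type, 2-subsets of [6].
A has 3 distinct eigenvalues ≈ [6.0, 1.0, -3.0].
Lovász (edge-transitive): ϑ = −15·(-3)/((6)−(-3)) = 5.
Numerically 5.00000.

5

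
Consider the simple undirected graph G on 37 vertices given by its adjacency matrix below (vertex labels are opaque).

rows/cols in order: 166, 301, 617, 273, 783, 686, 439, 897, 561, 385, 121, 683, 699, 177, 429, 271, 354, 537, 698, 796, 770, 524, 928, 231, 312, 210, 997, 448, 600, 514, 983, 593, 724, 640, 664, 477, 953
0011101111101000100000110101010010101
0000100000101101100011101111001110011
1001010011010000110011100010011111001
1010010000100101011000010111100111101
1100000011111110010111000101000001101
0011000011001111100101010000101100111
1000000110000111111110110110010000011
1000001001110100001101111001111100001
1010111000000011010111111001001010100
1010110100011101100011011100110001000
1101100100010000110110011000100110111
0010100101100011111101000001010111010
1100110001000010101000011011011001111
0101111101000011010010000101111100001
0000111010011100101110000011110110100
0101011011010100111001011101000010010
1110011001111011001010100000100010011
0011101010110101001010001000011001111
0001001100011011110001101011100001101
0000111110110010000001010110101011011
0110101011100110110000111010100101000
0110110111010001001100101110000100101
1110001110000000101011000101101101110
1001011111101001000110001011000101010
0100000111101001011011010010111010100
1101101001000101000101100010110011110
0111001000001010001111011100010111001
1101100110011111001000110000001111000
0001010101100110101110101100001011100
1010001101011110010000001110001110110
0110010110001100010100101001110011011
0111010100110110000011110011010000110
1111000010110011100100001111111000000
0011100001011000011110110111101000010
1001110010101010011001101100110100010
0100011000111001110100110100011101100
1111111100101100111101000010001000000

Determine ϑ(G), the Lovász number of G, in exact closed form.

deg(783) = 18; N(783) = {166, 301, 561, 385, 121, 683, 699, 177, 429, 537, 796, 770, 524, 210, 448, 640, 664, 953}.
Vertex 439 has 18 neighbors: 166, 897, 561, 177, 429, 271, 354, 537, 698, 796, 770, 928, 231, 210, 997, 514, 477, 953.
N(448) = {166, 301, 273, 783, 897, 561, 683, 699, 177, 429, 271, 698, 928, 231, 983, 593, 724, 640}, |N(448)| = 18.
Vertex 561 has 18 neighbors: 166, 617, 783, 686, 439, 429, 271, 537, 796, 770, 524, 928, 231, 312, 448, 983, 724, 664.
Every vertex has degree 18 (N=37); strongly regular (37,18,8,9).
spec(A) ≈ [18.0, 2.5414, -3.5414] (distinct, 4 d.p.).
With N=37: ϑ(G) = 37·(-(-sqrt(37)/2 - 1/2))/(18−(-sqrt(37)/2 - 1/2)) = sqrt(37).
Numerically 6.082763.

sqrt(37)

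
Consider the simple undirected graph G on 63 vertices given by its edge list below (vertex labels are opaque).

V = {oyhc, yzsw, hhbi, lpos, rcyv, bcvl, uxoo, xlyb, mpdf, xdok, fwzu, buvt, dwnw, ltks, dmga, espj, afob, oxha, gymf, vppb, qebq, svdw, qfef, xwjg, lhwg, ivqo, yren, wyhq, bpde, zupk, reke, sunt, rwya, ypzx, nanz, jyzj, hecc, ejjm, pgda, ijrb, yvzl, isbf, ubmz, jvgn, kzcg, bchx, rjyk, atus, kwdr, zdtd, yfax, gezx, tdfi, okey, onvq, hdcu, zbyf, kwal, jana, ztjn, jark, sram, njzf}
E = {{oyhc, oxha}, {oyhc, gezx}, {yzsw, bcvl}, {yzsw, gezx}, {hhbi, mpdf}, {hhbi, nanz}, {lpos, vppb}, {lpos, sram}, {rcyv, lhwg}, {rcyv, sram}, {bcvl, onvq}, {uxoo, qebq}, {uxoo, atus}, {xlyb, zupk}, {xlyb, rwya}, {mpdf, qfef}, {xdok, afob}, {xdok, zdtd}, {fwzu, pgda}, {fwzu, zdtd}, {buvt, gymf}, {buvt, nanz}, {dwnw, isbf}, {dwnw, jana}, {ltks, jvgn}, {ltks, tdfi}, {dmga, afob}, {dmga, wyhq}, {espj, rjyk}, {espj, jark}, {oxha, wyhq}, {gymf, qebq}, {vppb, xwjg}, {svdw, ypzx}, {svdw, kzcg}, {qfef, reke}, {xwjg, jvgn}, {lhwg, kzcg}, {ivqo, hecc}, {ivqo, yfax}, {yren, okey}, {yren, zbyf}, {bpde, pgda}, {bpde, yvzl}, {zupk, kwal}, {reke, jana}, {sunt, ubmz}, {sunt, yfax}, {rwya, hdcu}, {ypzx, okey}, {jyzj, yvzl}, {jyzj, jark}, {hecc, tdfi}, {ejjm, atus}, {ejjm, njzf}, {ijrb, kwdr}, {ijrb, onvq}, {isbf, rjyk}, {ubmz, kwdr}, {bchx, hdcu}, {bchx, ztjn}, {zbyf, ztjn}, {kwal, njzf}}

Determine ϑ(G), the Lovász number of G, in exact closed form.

63*cos(pi/63)/(cos(pi/63) + 1)

N(atus) = {uxoo, ejjm}, |N(atus)| = 2.
deg(pgda) = 2; N(pgda) = {fwzu, bpde}.
deg(afob) = 2; N(afob) = {xdok, dmga}.
N(reke) = {qfef, jana}, |N(reke)| = 2.
63-vertex 2-regular graph: connected 2-regular on 63 ⇒ C_{63}.
Distinct eigenvalues (to 5 d.p.): [2.0, 1.99006, 1.96034, 1.91115, 1.84295, 1.75644, 1.65248, 1.53209, 1.39647, 1.24698, 1.08509, 0.91242, 0.73068, 0.54168, 0.3473, 0.14946, -0.04986, -0.24869, -0.44504, -0.63697, -0.82257, -1.0, -1.16749, -1.32337, -1.4661, -1.59427, -1.70658, -1.80194, -1.87939, -1.93815, -1.97766, -1.99751].
With N=63: ϑ(G) = 63·(-(-1)*2*cos(pi/63))/(2−(-2*cos(pi/63))) = 63*cos(pi/63)/(cos(pi/63) + 1).
≈ 31.480409 (to 6 d.p.).
α=31, χ(Ḡ)=32; ϑ=63*cos(pi/63)/(cos(pi/63) + 1) lies between (both strict).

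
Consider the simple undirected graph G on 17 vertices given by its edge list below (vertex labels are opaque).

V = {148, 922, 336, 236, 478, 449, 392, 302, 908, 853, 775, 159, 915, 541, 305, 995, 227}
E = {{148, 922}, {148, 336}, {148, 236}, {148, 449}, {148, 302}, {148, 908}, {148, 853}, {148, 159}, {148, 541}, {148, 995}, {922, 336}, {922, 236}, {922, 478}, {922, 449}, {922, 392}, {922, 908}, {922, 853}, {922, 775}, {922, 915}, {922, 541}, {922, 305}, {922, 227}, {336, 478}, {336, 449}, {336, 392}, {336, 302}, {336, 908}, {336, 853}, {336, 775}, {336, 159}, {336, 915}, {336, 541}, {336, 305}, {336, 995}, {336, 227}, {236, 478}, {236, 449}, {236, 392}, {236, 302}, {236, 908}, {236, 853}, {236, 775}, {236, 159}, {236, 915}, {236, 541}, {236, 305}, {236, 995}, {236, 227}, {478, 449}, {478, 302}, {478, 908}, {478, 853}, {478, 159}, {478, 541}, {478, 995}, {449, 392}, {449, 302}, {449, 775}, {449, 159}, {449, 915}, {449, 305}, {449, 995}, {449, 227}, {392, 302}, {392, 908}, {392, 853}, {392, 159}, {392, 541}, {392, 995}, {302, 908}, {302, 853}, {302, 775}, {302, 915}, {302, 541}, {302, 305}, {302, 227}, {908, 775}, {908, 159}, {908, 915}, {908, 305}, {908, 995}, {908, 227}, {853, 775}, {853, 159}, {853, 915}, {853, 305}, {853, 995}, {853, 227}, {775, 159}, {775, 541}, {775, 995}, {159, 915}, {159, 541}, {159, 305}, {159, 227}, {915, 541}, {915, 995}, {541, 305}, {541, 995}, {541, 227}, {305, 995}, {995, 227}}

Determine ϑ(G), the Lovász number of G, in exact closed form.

Vertex 236 has 15 neighbors: 148, 922, 478, 449, 392, 302, 908, 853, 775, 159, 915, 541, 305, 995, 227.
N(392) = {922, 336, 236, 449, 302, 908, 853, 159, 541, 995}, |N(392)| = 10.
Vertex 227 has 10 neighbors: 922, 336, 236, 449, 302, 908, 853, 159, 541, 995.
deg(305) = 10; N(305) = {922, 336, 236, 449, 302, 908, 853, 159, 541, 995}.
G = K_{7,4,4,2}: α = 7 = χ(Ḡ), so ϑ = 7.
≈ 7.000000000 (to 9 d.p.).
Lovász sandwich 7 ≤ 7 ≤ 7: collapsed.

7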